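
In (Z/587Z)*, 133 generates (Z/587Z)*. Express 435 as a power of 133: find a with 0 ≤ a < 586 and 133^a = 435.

Baby-step giant-step with m = ceil(sqrt(586)) = 25.
Baby table (133^j mod 587 for j=0..24):
  0:1  1:133  2:79  3:528  4:371  5:35  6:546  7:417
  8:283  9:71  10:51  11:326  12:507  13:513  14:137  15:24
  16:257  17:135  18:345  19:99  20:253  21:190  22:29  23:335
  24:530
Giant step factor: 133^(-25) ≡ 317 (mod 587).
Scan 435·317^i mod 587 for i = 0, 1, …:
  i=0: 435   i=1: 537   i=2: 586   i=3: 270
  i=4: 475   i=5: 303   i=6: 370   i=7: 477
  i=8: 350   i=9: 7   i=10: 458   i=11: 197
  i=12: 227   i=13: 345
Match at i=13, j=18: a = 13·25 + 18 = 343.

343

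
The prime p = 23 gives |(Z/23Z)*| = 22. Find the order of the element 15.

22

The order of 15 must divide p − 1 = 22 = 2 · 11.
Divisors: 1, 2, 11, 22.
Check each in increasing order: 15^1 ≡ 15;  15^2 ≡ 18;  15^11 ≡ 22;  15^22 ≡ 1.
Smallest exponent giving 1 is 22.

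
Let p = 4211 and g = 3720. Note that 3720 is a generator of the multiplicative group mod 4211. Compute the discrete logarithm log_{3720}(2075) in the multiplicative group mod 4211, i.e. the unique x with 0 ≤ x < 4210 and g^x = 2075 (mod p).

2823

Baby-step giant-step with m = ceil(sqrt(4210)) = 65.
Baby table (3720^j mod 4211 for j=0..64):
  0:1  1:3720  2:1054  3:439  4:3423  5:3707  6:3226  7:3581
  8:1927  9:1318  10:1356  11:3753  12:1695  13:1533  14:1066  15:2969
  16:3438  17:553  18:2192  19:1744  20:2740  21:2180  22:3425  23:2725
  24:1123  25:248  26:351  27:310  28:3597  29:2493  30:1338  31:4169
  32:3778  33:2053  34:2617  35:3619  36:113  37:3471  38:1194  39:3286
  40:3598  41:2002  42:2392  43:397  44:2990  45:1549  46:1632  47:2989
  48:2040  49:578  50:2550  51:2828  52:1082  53:3535  54:3458  55:3366
  56:2217  57:2102  58:3824  59:522  60:569  61:2758  62:1764  63:1342
  64:2205
Giant step factor: 3720^(-65) ≡ 305 (mod 4211).
Scan 2075·305^i mod 4211 for i = 0, 1, …:
  i=0: 2075   i=1: 1225   i=2: 3057   i=3: 1754
  i=4: 173   i=5: 2233   i=6: 3094   i=7: 406
  i=8: 1711   i=9: 3902     …   i=42: 1710
  i=43: 3597
Match at i=43, j=28: x = 43·65 + 28 = 2823.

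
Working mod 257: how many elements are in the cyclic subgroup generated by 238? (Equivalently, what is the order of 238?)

256

The order of 238 must divide p − 1 = 256 = 2^8.
Divisors: 1, 2, 4, 8, 16, 32, 64, 128, 256.
Check each in increasing order: 238^1 ≡ 238;  238^2 ≡ 104;  238^4 ≡ 22;  238^8 ≡ 227;  238^16 ≡ 129;  238^32 ≡ 193;  238^64 ≡ 241;  238^128 ≡ 256;  238^256 ≡ 1.
Smallest exponent giving 1 is 256.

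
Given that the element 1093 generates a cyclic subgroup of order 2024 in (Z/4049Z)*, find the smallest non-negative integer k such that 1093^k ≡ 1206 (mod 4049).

Baby-step giant-step with m = ceil(sqrt(2024)) = 45.
Baby table (1093^j mod 4049 for j=0..44):
  0:1  1:1093  2:194  3:1494  4:1195  5:2357  6:1037  7:3770
  8:2777  9:2560  10:221  11:2662  12:2384  13:2205  14:910  15:2625
  16:2433  17:3125  18:2318  19:2949  20:253  21:1197  22:494  23:1425
  24:2709  25:1118  26:3225  27:2295  28:2104  29:3889  30:3276  31:1352
  32:3900  33:3152  34:3486  35:89  36:101  37:1070  38:3398  39:1081
  40:3274  41:3215  42:3512  43:164  44:1096
Giant step factor: 1093^(-45) ≡ 2144 (mod 4049).
Scan 1206·2144^i mod 4049 for i = 0, 1, …:
  i=0: 1206   i=1: 2402   i=2: 3609   i=3: 57
  i=4: 738   i=5: 3162   i=6: 1302   i=7: 1727
  i=8: 1902   i=9: 545   i=10: 2368   i=11: 3595
  i=12: 2433
Match at i=12, j=16: k = 12·45 + 16 = 556.

556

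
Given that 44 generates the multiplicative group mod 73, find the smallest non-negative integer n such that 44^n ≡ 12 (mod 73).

50

Baby-step giant-step with m = ceil(sqrt(72)) = 9.
Baby table (44^j mod 73 for j=0..8):
  0:1  1:44  2:38  3:66  4:57  5:26  6:49  7:39
  8:37
Giant step factor: 44^(-9) ≡ 10 (mod 73).
Scan 12·10^i mod 73 for i = 0, 1, …:
  i=0: 12   i=1: 47   i=2: 32   i=3: 28
  i=4: 61   i=5: 26
Match at i=5, j=5: n = 5·9 + 5 = 50.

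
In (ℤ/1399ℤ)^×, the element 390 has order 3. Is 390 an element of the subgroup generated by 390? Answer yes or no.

⟨390⟩ has order 3; its elements mod 1399 are {1, 390, 1008}.
390 is in this set.

yes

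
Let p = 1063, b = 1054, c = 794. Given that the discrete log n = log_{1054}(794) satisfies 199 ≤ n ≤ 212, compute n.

Compute 1054^199 mod 1063 = 810, then multiply by 1054 repeatedly:
  1054^199=810  1054^200=151  1054^201=767  1054^202=538  1054^203=473
  1054^204=1058  1054^205=45  1054^206=658  1054^207=456  1054^208=148
  1054^209=794
Found 794 at exponent 209.

209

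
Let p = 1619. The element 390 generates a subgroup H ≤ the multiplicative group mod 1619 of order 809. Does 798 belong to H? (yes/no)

798 ∈ ⟨390⟩ iff 798^809 ≡ 1 (mod 1619), since |⟨390⟩| = 809.
798^809 mod 1619 = 1618.
Since 1618 ≠ 1, 798 does not lie in the subgroup.

no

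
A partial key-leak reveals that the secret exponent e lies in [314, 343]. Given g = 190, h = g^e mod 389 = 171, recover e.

340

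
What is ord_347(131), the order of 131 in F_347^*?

The order of 131 must divide p − 1 = 346 = 2 · 173.
Divisors: 1, 2, 173, 346.
Check each in increasing order: 131^1 ≡ 131;  131^2 ≡ 158;  131^173 ≡ 1.
Smallest exponent giving 1 is 173.

173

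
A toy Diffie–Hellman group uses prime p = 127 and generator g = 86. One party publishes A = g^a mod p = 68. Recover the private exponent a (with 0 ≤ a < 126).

70

Baby-step giant-step with m = ceil(sqrt(126)) = 12.
Baby table (86^j mod 127 for j=0..11):
  0:1  1:86  2:30  3:40  4:11  5:57  6:76  7:59
  8:121  9:119  10:74  11:14
Giant step factor: 86^(-12) ≡ 25 (mod 127).
Scan 68·25^i mod 127 for i = 0, 1, …:
  i=0: 68   i=1: 49   i=2: 82   i=3: 18
  i=4: 69   i=5: 74
Match at i=5, j=10: a = 5·12 + 10 = 70.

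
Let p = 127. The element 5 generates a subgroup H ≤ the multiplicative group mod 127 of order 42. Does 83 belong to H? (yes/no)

83 ∈ ⟨5⟩ iff 83^42 ≡ 1 (mod 127), since |⟨5⟩| = 42.
83^42 mod 127 = 19.
Since 19 ≠ 1, 83 does not lie in the subgroup.

no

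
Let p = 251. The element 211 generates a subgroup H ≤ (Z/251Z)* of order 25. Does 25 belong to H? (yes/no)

yes

⟨211⟩ has order 25; its elements mod 251 are {1, 4, 5, 16, 20, 25, 51, 63, 64, 69, 80, 91, 94, 100, 113, 123, 125, 149, 201, 204, 211, 219, 241, 243, 249}.
25 is in this set.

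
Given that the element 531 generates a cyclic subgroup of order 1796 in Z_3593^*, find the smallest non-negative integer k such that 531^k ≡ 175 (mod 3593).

Baby-step giant-step with m = ceil(sqrt(1796)) = 43.
Baby table (531^j mod 3593 for j=0..42):
  0:1  1:531  2:1707  3:981  4:3519  5:229  6:3030  7:2859
  8:1883  9:1019  10:2139  11:421  12:785  13:47  14:3399  15:1183
  16:2991  17:115  18:3577  19:2283  20:1432  21:2269  22:1184  23:3522
  24:1822  25:965  26:2209  27:1661  28:1706  29:450  30:1812  31:2841
  32:3104  33:2630  34:2446  35:1753  36:256  37:2995  38:2239  39:3219
  40:2614  41:1136  42:3185
Giant step factor: 531^(-43) ≡ 3085 (mod 3593).
Scan 175·3085^i mod 3593 for i = 0, 1, …:
  i=0: 175   i=1: 925   i=2: 783   i=3: 1059
  i=4: 978   i=5: 2603   i=6: 3493   i=7: 498
  i=8: 2119   i=9: 1448   i=10: 981
Match at i=10, j=3: k = 10·43 + 3 = 433.

433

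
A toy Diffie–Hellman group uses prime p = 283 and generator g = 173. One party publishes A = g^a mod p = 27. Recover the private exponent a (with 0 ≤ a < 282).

21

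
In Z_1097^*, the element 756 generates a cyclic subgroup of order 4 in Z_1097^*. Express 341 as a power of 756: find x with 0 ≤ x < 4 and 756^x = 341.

3

Successive powers of 756 modulo 1097:
  756^0=1  756^1=756  756^2=1096  756^3=341
So 756^3 ≡ 341 (mod 1097), giving x = 3.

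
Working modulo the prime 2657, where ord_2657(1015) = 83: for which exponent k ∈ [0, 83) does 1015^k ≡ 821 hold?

Baby-step giant-step with m = ceil(sqrt(83)) = 10.
Baby table (1015^j mod 2657 for j=0..9):
  0:1  1:1015  2:1966  3:83  4:1878  5:1101  6:1575  7:1768
  8:1045  9:532
Giant step factor: 1015^(-10) ≡ 541 (mod 2657).
Scan 821·541^i mod 2657 for i = 0, 1, …:
  i=0: 821   i=1: 442   i=2: 2649   i=3: 986
  i=4: 2026   i=5: 1382   i=6: 1045
Match at i=6, j=8: k = 6·10 + 8 = 68.

68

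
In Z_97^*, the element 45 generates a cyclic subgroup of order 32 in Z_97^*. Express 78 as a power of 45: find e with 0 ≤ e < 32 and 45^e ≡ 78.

5

Successive powers of 45 modulo 97:
  45^0=1  45^1=45  45^2=85  45^3=42  45^4=47  45^5=78
So 45^5 ≡ 78 (mod 97), giving e = 5.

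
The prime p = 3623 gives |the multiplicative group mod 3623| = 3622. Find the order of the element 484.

1811

The order of 484 must divide p − 1 = 3622 = 2 · 1811.
Divisors: 1, 2, 1811, 3622.
Check each in increasing order: 484^1 ≡ 484;  484^2 ≡ 2384;  484^1811 ≡ 1.
Smallest exponent giving 1 is 1811.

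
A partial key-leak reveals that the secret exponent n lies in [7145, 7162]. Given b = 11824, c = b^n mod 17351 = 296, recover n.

7153

Compute 11824^7145 mod 17351 = 15718, then multiply by 11824 repeatedly:
  11824^7145=15718  11824^7146=3071  11824^7147=13212  11824^7148=7635  11824^7149=16338
  11824^7150=11829  11824^7151=17036  11824^7152=5905  11824^7153=296
Found 296 at exponent 7153.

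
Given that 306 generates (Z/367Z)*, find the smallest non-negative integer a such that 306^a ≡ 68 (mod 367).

225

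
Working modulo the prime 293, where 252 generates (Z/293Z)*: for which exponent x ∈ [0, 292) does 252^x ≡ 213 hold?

95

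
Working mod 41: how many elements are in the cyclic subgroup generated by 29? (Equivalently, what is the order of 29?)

40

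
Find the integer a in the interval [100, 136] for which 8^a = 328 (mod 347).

Compute 8^100 mod 347 = 109, then multiply by 8 repeatedly:
  8^100=109  8^101=178  8^102=36  8^103=288  8^104=222
  8^105=41  8^106=328
Found 328 at exponent 106.

106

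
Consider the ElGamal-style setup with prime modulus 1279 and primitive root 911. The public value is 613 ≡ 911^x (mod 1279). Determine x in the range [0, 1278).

439

Baby-step giant-step with m = ceil(sqrt(1278)) = 36.
Baby table (911^j mod 1279 for j=0..35):
  0:1  1:911  2:1129  3:203  4:757  5:246  6:281  7:191
  8:57  9:767  10:403  11:60  12:942  13:1232  14:669  15:655
  16:691  17:233  18:1228  19:862  20:1255  21:1158  22:1042  23:244
  24:1017  25:491  26:930  27:532  28:1190  29:777  30:560  31:1118
  32:414  33:1128  34:571  35:907
Giant step factor: 911^(-36) ≡ 119 (mod 1279).
Scan 613·119^i mod 1279 for i = 0, 1, …:
  i=0: 613   i=1: 44   i=2: 120   i=3: 211
  i=4: 808   i=5: 227   i=6: 154   i=7: 420
  i=8: 99   i=9: 270   i=10: 155   i=11: 539
  i=12: 191
Match at i=12, j=7: x = 12·36 + 7 = 439.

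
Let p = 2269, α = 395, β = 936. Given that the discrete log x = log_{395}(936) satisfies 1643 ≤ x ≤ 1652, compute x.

1646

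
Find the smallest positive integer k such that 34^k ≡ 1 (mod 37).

9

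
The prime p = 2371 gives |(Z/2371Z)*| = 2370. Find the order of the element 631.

The order of 631 must divide p − 1 = 2370 = 2 · 3 · 5 · 79.
Divisors: 1, 2, 3, 5, 6, 10, 15, 30, 79, 158, 237, 395, 474, 790, 1185, 2370.
Check each in increasing order: 631^1 ≡ 631;  631^2 ≡ 2204;  631^3 ≡ 1318;  631^5 ≡ 397;  631^6 ≡ 1552;  631^10 ≡ 1123;  631^15 ≡ 83;  631^30 ≡ 2147;  631^79 ≡ 483;  631^158 ≡ 931;  631^237 ≡ 1554;  631^395 ≡ 464;  631^474 ≡ 1238;  631^790 ≡ 1906;  631^1185 ≡ 1.
Smallest exponent giving 1 is 1185.

1185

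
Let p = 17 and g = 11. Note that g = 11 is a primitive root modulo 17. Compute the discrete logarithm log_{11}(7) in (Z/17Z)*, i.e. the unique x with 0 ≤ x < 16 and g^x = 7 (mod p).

13

Successive powers of 11 modulo 17:
  11^0=1  11^1=11  11^2=2  11^3=5  11^4=4  11^5=10
  11^6=8  11^7=3  11^8=16  11^9=6  11^10=15  11^11=12
  11^12=13  11^13=7
So 11^13 ≡ 7 (mod 17), giving x = 13.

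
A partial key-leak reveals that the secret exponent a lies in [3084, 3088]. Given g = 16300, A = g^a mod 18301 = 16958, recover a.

Compute 16300^3084 mod 18301 = 11832, then multiply by 16300 repeatedly:
  16300^3084=11832  16300^3085=5662  16300^3086=16958
Found 16958 at exponent 3086.

3086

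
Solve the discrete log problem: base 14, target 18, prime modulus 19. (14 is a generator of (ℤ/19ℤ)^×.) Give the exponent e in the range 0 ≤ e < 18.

9

Successive powers of 14 modulo 19:
  14^0=1  14^1=14  14^2=6  14^3=8  14^4=17  14^5=10
  14^6=7  14^7=3  14^8=4  14^9=18
So 14^9 ≡ 18 (mod 19), giving e = 9.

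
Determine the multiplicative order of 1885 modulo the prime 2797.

The order of 1885 must divide p − 1 = 2796 = 2^2 · 3 · 233.
Divisors: 1, 2, 3, 4, 6, 12, 233, 466, 699, 932, 1398, 2796.
Check each in increasing order: 1885^1 ≡ 1885;  1885^2 ≡ 1035;  1885^3 ≡ 1466;  1885^4 ≡ 2771;  1885^6 ≡ 1060;  1885^12 ≡ 2003;  1885^233 ≡ 1101;  1885^466 ≡ 1100;  1885^699 ≡ 2796;  1885^932 ≡ 1696;  1885^1398 ≡ 1.
Smallest exponent giving 1 is 1398.

1398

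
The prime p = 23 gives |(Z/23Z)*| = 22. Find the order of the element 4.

The order of 4 must divide p − 1 = 22 = 2 · 11.
Divisors: 1, 2, 11, 22.
Check each in increasing order: 4^1 ≡ 4;  4^2 ≡ 16;  4^11 ≡ 1.
Smallest exponent giving 1 is 11.

11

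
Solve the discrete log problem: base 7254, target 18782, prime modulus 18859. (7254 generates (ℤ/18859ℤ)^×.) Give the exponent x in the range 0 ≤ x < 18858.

14849

Baby-step giant-step with m = ceil(sqrt(18858)) = 138.
Baby table (7254^j mod 18859 for j=0..137):
  0:1  1:7254  2:3906  3:7906  4:18764  5:8653  6:6110  7:3290
  8:9025  9:7761  10:4179  11:8053  12:10139  13:17065  14:17893  15:8184
  16:17463  17:699  18:16334  19:14598  20:607  21:9031  22:13567  23:8756
  24:17771  25:9569  26:12406  27:16835  28:9065  29:15036  30:9547  31:3690
  32:6339  33:4864  34:17126  35:7771  36:1283  37:9395  38:13763  39:16115
  40:10128  41:12707  42:12645  43:15513  44:18508  45:18670  46:5701  47:16126
  48:14486  49:17955  50:5316  51:14468  52:537  53:10444  54:4173  55:2247
  56:5562  57:7347  58:18463  59:12843  60:18521  61:18677  62:18761  63:5750
  64:13251  65:17290  66:9310  67:661  68:4708  69:17042  70:1923  71:12641
  72:5356  73:2884  74:5905  75:6081  76:373  77:8905  78:4795  79:6934
  80:2283  81:2680  82:15950  83:1335  84:9423  85:9426  86:12329  87:5188
  88:10047  89:9762  90:16862  91:16333  92:7344  93:15560  94:1125  95:13662
  96:103  97:11661  98:6279  99:3381  100:9074  101:4886  102:6983  103:18267
  104:5484  105:7305  106:15539  107:18522  108:7072  109:3808  110:13656  111:13156
  112:7084  113:15420  114:3951  115:13733  116:5944  117:6102  118:1835  119:15495
  120:1090  121:4939  122:14265  123:17836  124:9604  125:2270  126:2673  127:2890
  128:11711  129:10658  130:10091  131:8335  132:136  133:5876  134:3164  135:253
  136:5939  137:7550
Giant step factor: 7254^(-138) ≡ 5136 (mod 18859).
Scan 18782·5136^i mod 18859 for i = 0, 1, …:
  i=0: 18782   i=1: 567   i=2: 7826   i=3: 5807
  i=4: 8673   i=5: 18429   i=6: 16882   i=7: 11129
  i=8: 15774   i=9: 15859     …   i=106: 7502
  i=107: 1335
Match at i=107, j=83: x = 107·138 + 83 = 14849.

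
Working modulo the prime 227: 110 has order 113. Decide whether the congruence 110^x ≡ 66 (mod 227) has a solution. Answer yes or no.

66 ∈ ⟨110⟩ iff 66^113 ≡ 1 (mod 227), since |⟨110⟩| = 113.
66^113 mod 227 = 226.
Since 226 ≠ 1, 66 does not lie in the subgroup.

no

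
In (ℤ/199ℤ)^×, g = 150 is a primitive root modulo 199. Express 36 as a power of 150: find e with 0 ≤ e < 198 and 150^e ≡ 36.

14

Baby-step giant-step with m = ceil(sqrt(198)) = 15.
Baby table (150^j mod 199 for j=0..14):
  0:1  1:150  2:13  3:159  4:169  5:77  6:8  7:6
  8:104  9:78  10:158  11:19  12:64  13:48  14:36
Giant step factor: 150^(-15) ≡ 59 (mod 199).
Scan 36·59^i mod 199 for i = 0, 1, …:
  i=0: 36
Match at i=0, j=14: e = 0·15 + 14 = 14.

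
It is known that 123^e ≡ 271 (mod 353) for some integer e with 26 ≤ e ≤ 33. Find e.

30

Compute 123^26 mod 353 = 338, then multiply by 123 repeatedly:
  123^26=338  123^27=273  123^28=44  123^29=117  123^30=271
Found 271 at exponent 30.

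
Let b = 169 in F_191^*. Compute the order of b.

The order of 169 must divide p − 1 = 190 = 2 · 5 · 19.
Divisors: 1, 2, 5, 10, 19, 38, 95, 190.
Check each in increasing order: 169^1 ≡ 169;  169^2 ≡ 102;  169^5 ≡ 121;  169^10 ≡ 125;  169^19 ≡ 184;  169^38 ≡ 49;  169^95 ≡ 1.
Smallest exponent giving 1 is 95.

95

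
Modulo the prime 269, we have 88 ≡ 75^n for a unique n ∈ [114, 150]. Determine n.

125

Compute 75^114 mod 269 = 233, then multiply by 75 repeatedly:
  75^114=233  75^115=259  75^116=57  75^117=240  75^118=246
  75^119=158  75^120=14  75^121=243  75^122=202  75^123=86
  75^124=263  75^125=88
Found 88 at exponent 125.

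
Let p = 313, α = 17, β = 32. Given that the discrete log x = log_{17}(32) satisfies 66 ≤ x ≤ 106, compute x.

Compute 17^66 mod 313 = 274, then multiply by 17 repeatedly:
  17^66=274  17^67=276  17^68=310  17^69=262  17^70=72
  17^71=285  17^72=150  17^73=46  17^74=156  17^75=148
  17^76=12  17^77=204  17^78=25  17^79=112  17^80=26
  17^81=129  17^82=2  17^83=34  17^84=265  17^85=123
  17^86=213  17^87=178  17^88=209  17^89=110  17^90=305
  17^91=177  17^92=192  17^93=134  17^94=87  17^95=227
  17^96=103  17^97=186  17^98=32
Found 32 at exponent 98.

98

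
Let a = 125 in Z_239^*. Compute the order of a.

119

The order of 125 must divide p − 1 = 238 = 2 · 7 · 17.
Divisors: 1, 2, 7, 14, 17, 34, 119, 238.
Check each in increasing order: 125^1 ≡ 125;  125^2 ≡ 90;  125^7 ≡ 36;  125^14 ≡ 101;  125^17 ≡ 44;  125^34 ≡ 24;  125^119 ≡ 1.
Smallest exponent giving 1 is 119.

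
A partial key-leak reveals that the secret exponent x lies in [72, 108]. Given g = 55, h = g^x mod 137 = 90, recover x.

75

Compute 55^72 mod 137 = 16, then multiply by 55 repeatedly:
  55^72=16  55^73=58  55^74=39  55^75=90
Found 90 at exponent 75.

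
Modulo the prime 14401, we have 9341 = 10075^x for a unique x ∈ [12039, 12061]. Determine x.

Compute 10075^12039 mod 14401 = 11890, then multiply by 10075 repeatedly:
  10075^12039=11890  10075^12040=4232  10075^12041=10440  10075^12042=12497  10075^12043=13733
  10075^12044=9568  10075^12045=11707  10075^12046=3835  10075^12047=14143  10075^12048=7231
  10075^12049=12067  10075^12050=1783  10075^12051=5678  10075^12052=5078  10075^12053=8498
  10075^12054=3405  10075^12055=2193  10075^12056=3341  10075^12057=5438  10075^12058=6446
  10075^12059=9341
Found 9341 at exponent 12059.

12059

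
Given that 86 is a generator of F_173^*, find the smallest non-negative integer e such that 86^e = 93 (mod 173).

129

Baby-step giant-step with m = ceil(sqrt(172)) = 14.
Baby table (86^j mod 173 for j=0..13):
  0:1  1:86  2:130  3:108  4:119  5:27  6:73  7:50
  8:148  9:99  10:37  11:68  12:139  13:17
Giant step factor: 86^(-14) ≡ 122 (mod 173).
Scan 93·122^i mod 173 for i = 0, 1, …:
  i=0: 93   i=1: 101   i=2: 39   i=3: 87
  i=4: 61   i=5: 3   i=6: 20   i=7: 18
  i=8: 120   i=9: 108
Match at i=9, j=3: e = 9·14 + 3 = 129.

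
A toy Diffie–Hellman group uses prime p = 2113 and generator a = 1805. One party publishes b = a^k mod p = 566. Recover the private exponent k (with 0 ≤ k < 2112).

409

Baby-step giant-step with m = ceil(sqrt(2112)) = 46.
Baby table (1805^j mod 2113 for j=0..45):
  0:1  1:1805  2:1892  3:452  4:242  5:1532  6:1456  7:1621
  8:1513  9:969  10:1594  11:1377  12:597  13:2068  14:1182  15:1493
  16:790  17:1788  18:789  19:2096  20:1010  21:1644  22:768  23:112
  24:1425  25:604  26:2025  27:1748  28:431  29:371  30:1947  31:416
  32:765  33:1036  34:2088  35:1361  36:1299  37:1378  38:289  39:1847
  40:1634  41:1735  42:209  43:1131  44:297  45:1496
Giant step factor: 1805^(-46) ≡ 1908 (mod 2113).
Scan 566·1908^i mod 2113 for i = 0, 1, …:
  i=0: 566   i=1: 185   i=2: 109   i=3: 898
  i=4: 1854   i=5: 270   i=6: 1701   i=7: 2053
  i=8: 1735
Match at i=8, j=41: k = 8·46 + 41 = 409.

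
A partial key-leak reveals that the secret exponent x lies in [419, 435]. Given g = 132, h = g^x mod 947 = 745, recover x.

Compute 132^419 mod 947 = 28, then multiply by 132 repeatedly:
  132^419=28  132^420=855  132^421=167  132^422=263  132^423=624
  132^424=926  132^425=69  132^426=585  132^427=513  132^428=479
  132^429=726  132^430=185  132^431=745
Found 745 at exponent 431.

431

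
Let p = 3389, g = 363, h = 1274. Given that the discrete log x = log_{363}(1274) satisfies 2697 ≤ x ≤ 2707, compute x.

2703

Compute 363^2697 mod 3389 = 2508, then multiply by 363 repeatedly:
  363^2697=2508  363^2698=2152  363^2699=1706  363^2700=2480  363^2701=2155
  363^2702=2795  363^2703=1274
Found 1274 at exponent 2703.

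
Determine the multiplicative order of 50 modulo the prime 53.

52

The order of 50 must divide p − 1 = 52 = 2^2 · 13.
Divisors: 1, 2, 4, 13, 26, 52.
Check each in increasing order: 50^1 ≡ 50;  50^2 ≡ 9;  50^4 ≡ 28;  50^13 ≡ 23;  50^26 ≡ 52;  50^52 ≡ 1.
Smallest exponent giving 1 is 52.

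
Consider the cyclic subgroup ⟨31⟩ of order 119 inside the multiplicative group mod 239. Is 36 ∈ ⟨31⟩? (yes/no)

36 ∈ ⟨31⟩ iff 36^119 ≡ 1 (mod 239), since |⟨31⟩| = 119.
36^119 mod 239 = 1.
Since 1 = 1, 36 lies in the subgroup.

yes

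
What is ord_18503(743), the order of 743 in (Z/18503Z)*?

The order of 743 must divide p − 1 = 18502 = 2 · 11 · 29^2.
Divisors: 1, 2, 11, 22, 29, 58, 319, 638, 841, 1682, 9251, 18502.
Check each in increasing order: 743^1 ≡ 743;  743^2 ≡ 15462;  743^11 ≡ 12488;  743^22 ≡ 6860;  743^29 ≡ 14075;  743^58 ≡ 12507;  743^319 ≡ 15115;  743^638 ≡ 6684;  743^841 ≡ 10992;  743^1682 ≡ 17977;  743^9251 ≡ 1.
Smallest exponent giving 1 is 9251.

9251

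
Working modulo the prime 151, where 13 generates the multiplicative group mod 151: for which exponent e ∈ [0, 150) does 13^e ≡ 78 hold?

12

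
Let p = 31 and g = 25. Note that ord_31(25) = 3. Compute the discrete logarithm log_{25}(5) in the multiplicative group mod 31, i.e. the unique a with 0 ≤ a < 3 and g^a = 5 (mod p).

Successive powers of 25 modulo 31:
  25^0=1  25^1=25  25^2=5
So 25^2 ≡ 5 (mod 31), giving a = 2.

2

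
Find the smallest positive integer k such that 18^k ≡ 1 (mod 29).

28

The order of 18 must divide p − 1 = 28 = 2^2 · 7.
Divisors: 1, 2, 4, 7, 14, 28.
Check each in increasing order: 18^1 ≡ 18;  18^2 ≡ 5;  18^4 ≡ 25;  18^7 ≡ 17;  18^14 ≡ 28;  18^28 ≡ 1.
Smallest exponent giving 1 is 28.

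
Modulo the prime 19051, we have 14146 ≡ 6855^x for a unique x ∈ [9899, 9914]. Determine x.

9900

Compute 6855^9899 mod 19051 = 3501, then multiply by 6855 repeatedly:
  6855^9899=3501  6855^9900=14146
Found 14146 at exponent 9900.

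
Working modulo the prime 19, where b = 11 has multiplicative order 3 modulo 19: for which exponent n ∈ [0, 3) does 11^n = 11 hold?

1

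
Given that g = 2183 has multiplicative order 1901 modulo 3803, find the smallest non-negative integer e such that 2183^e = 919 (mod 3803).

1276

Baby-step giant-step with m = ceil(sqrt(1901)) = 44.
Baby table (2183^j mod 3803 for j=0..43):
  0:1  1:2183  2:330  3:1623  4:2416  5:3170  6:2453  7:275
  8:3254  9:3281  10:1374  11:2678  12:863  13:1444  14:3368  15:1145
  16:964  17:1353  18:2471  19:1539  20:1588  21:2071  22:3029  23:2693
  24:3184  25:2591  26:1092  27:3158  28:2878  29:118  30:2793  31:910
  32:1364  33:3666  34:1366  35:426  36:2026  37:3672  38:3055  39:2406
  40:355  41:2956  42:3060  43:1912
Giant step factor: 2183^(-44) ≡ 1580 (mod 3803).
Scan 919·1580^i mod 3803 for i = 0, 1, …:
  i=0: 919   i=1: 3077   i=2: 1426   i=3: 1704
  i=4: 3599   i=5: 935   i=6: 1736   i=7: 917
  i=8: 3720   i=9: 1965     …   i=28: 2005
  i=29: 1
Match at i=29, j=0: e = 29·44 + 0 = 1276.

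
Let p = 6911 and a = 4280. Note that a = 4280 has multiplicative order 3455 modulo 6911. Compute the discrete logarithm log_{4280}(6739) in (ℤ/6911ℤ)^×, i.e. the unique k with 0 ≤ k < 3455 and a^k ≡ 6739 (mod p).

Baby-step giant-step with m = ceil(sqrt(3455)) = 59.
Baby table (4280^j mod 6911 for j=0..58):
  0:1  1:4280  2:4250  3:248  4:4057  5:3528  6:6216  7:4041
  8:4158  9:415  10:73  11:1445  12:6166  13:4282  14:5899  15:1837
  16:4553  17:4731  18:6361  19:2651  20:5329  21:1820  22:903  23:1591
  24:2145  25:2792  26:641  27:6724  28:1316  29:15  30:2001  31:1551
  32:3720  33:5567  34:4543  35:3397  36:5327  37:171  38:6225  39:1095
  40:942  41:2647  42:2031  43:5553  44:6822  45:6096  46:1855  47:5572
  48:5210  49:3914  50:6567  51:6634  52:3132  53:4531  54:414  55:2704
  56:4106  57:5918  58:225
Giant step factor: 4280^(-59) ≡ 2087 (mod 6911).
Scan 6739·2087^i mod 6911 for i = 0, 1, …:
  i=0: 6739   i=1: 408   i=2: 1443   i=3: 5256
  i=4: 1515   i=5: 3478   i=6: 2036   i=7: 5778
  i=8: 5902   i=9: 2072   i=10: 4889   i=11: 2707
  i=12: 3222   i=13: 6822
Match at i=13, j=44: k = 13·59 + 44 = 811.

811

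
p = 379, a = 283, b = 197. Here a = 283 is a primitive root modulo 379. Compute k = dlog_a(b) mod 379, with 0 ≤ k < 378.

364

Baby-step giant-step with m = ceil(sqrt(378)) = 20.
Baby table (283^j mod 379 for j=0..19):
  0:1  1:283  2:120  3:229  4:377  5:192  6:139  7:300
  8:4  9:374  10:101  11:158  12:371  13:10  14:177  15:63
  16:16  17:359  18:25  19:253
Giant step factor: 283^(-20) ≡ 225 (mod 379).
Scan 197·225^i mod 379 for i = 0, 1, …:
  i=0: 197   i=1: 361   i=2: 119   i=3: 245
  i=4: 170   i=5: 350   i=6: 297   i=7: 121
  i=8: 316   i=9: 227     …   i=17: 64
  i=18: 377
Match at i=18, j=4: k = 18·20 + 4 = 364.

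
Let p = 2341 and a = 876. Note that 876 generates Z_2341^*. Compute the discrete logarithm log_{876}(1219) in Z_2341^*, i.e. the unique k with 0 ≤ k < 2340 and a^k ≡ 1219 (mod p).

Baby-step giant-step with m = ceil(sqrt(2340)) = 49.
Baby table (876^j mod 2341 for j=0..48):
  0:1  1:876  2:1869  3:885  4:389  5:1319  6:1331  7:138
  8:1497  9:412  10:398  11:2180  12:1765  13:1080  14:316  15:578
  16:672  17:1081  18:1192  19:106  20:1557  21:1470  22:170  23:1437
  24:1695  25:626  26:582  27:1835  28:1534  29:50  30:1662  31:2151
  32:2112  33:722  34:402  35:1002  36:2218  37:2279  38:1872  39:1172
  40:1314  41:1633  42:157  43:1754  44:808  45:826  46:207  47:1075
  48:618
Giant step factor: 876^(-49) ≡ 1843 (mod 2341).
Scan 1219·1843^i mod 2341 for i = 0, 1, …:
  i=0: 1219   i=1: 1598   i=2: 136   i=3: 161
  i=4: 1757   i=5: 548   i=6: 993   i=7: 1778
  i=8: 1795   i=9: 352     …   i=26: 867
  i=27: 1319
Match at i=27, j=5: k = 27·49 + 5 = 1328.

1328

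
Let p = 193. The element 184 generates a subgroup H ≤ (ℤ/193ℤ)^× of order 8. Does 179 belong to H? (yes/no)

no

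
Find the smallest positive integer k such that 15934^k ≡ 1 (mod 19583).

19582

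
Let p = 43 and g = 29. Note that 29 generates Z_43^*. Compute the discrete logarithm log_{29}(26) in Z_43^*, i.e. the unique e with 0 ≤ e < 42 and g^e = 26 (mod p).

Successive powers of 29 modulo 43:
  29^0=1  29^1=29  29^2=24  29^3=8  29^4=17  29^5=20
  29^6=21  29^7=7  29^8=31  29^9=39  29^10=13  29^11=33
  29^12=11  29^13=18  29^14=6  29^15=2  29^16=15  29^17=5
  29^18=16  29^19=34  29^20=40  29^21=42  29^22=14  29^23=19
  29^24=35  29^25=26
So 29^25 ≡ 26 (mod 43), giving e = 25.

25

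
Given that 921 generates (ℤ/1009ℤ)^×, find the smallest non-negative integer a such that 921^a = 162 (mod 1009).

Baby-step giant-step with m = ceil(sqrt(1008)) = 32.
Baby table (921^j mod 1009 for j=0..31):
  0:1  1:921  2:681  3:612  4:630  5:55  6:205  7:122
  8:363  9:344  10:1007  11:176  12:656  13:794  14:758  15:899
  16:599  17:765  18:283  19:321  20:4  21:657  22:706  23:430
  24:502  25:220  26:820  27:488  28:443  29:367  30:1001  31:704
Giant step factor: 921^(-32) ≡ 338 (mod 1009).
Scan 162·338^i mod 1009 for i = 0, 1, …:
  i=0: 162   i=1: 270   i=2: 450   i=3: 750
  i=4: 241   i=5: 738   i=6: 221   i=7: 32
  i=8: 726   i=9: 201     …   i=23: 806
  i=24: 1007
Match at i=24, j=10: a = 24·32 + 10 = 778.

778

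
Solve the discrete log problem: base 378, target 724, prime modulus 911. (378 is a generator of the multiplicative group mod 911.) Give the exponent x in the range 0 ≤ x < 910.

Baby-step giant-step with m = ceil(sqrt(910)) = 31.
Baby table (378^j mod 911 for j=0..30):
  0:1  1:378  2:768  3:606  4:407  5:798  6:103  7:672
  8:758  9:470  10:15  11:204  12:588  13:891  14:639  15:127
  16:634  17:59  18:438  19:673  20:225  21:327  22:621  23:611
  24:475  25:83  26:400  27:885  28:193  29:74  30:642
Giant step factor: 378^(-31) ≡ 544 (mod 911).
Scan 724·544^i mod 911 for i = 0, 1, …:
  i=0: 724   i=1: 304   i=2: 485   i=3: 561
  i=4: 910   i=5: 367   i=6: 139   i=7: 3
  i=8: 721   i=9: 494     …   i=17: 575
  i=18: 327
Match at i=18, j=21: x = 18·31 + 21 = 579.

579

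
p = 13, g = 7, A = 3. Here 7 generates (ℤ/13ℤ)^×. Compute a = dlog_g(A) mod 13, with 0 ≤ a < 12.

Successive powers of 7 modulo 13:
  7^0=1  7^1=7  7^2=10  7^3=5  7^4=9  7^5=11
  7^6=12  7^7=6  7^8=3
So 7^8 ≡ 3 (mod 13), giving a = 8.

8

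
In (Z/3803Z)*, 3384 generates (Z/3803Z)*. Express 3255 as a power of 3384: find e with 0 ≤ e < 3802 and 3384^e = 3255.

86

Baby-step giant-step with m = ceil(sqrt(3802)) = 62.
Baby table (3384^j mod 3803 for j=0..61):
  0:1  1:3384  2:623  3:1370  4:223  5:1638  6:2021  7:1270
  8:290  9:186  10:1929  11:1788  12:19  13:3448  14:428  15:3212
  16:434  17:698  18:369  19:1312  20:1707  21:3534  22:2424  23:3548
  24:361  25:861  26:526  27:180  28:640  29:1853  30:3208  31:2110
  32:2009  33:2495  34:420  35:2761  36:3056  37:1147  38:2388  39:3420
  40:751  41:980  42:104  43:2060  44:141  45:1769  46:374  47:3020
  48:1019  49:2778  50:3539  51:329  52:2860  53:3408  54:1976  55:1110
  56:2679  57:3187  58:3303  59:335  60:346  61:3343
Giant step factor: 3384^(-62) ≡ 2574 (mod 3803).
Scan 3255·2574^i mod 3803 for i = 0, 1, …:
  i=0: 3255   i=1: 361
Match at i=1, j=24: e = 1·62 + 24 = 86.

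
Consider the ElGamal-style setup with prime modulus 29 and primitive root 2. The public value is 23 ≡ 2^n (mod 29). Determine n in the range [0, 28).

20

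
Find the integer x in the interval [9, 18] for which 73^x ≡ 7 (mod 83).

Compute 73^9 mod 83 = 19, then multiply by 73 repeatedly:
  73^9=19  73^10=59  73^11=74  73^12=7
Found 7 at exponent 12.

12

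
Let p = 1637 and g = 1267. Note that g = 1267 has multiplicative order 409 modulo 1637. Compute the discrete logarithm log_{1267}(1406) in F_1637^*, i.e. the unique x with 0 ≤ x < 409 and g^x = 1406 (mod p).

Baby-step giant-step with m = ceil(sqrt(409)) = 21.
Baby table (1267^j mod 1637 for j=0..20):
  0:1  1:1267  2:1029  3:691  4:1339  5:581  6:1114  7:344
  8:406  9:384  10:339  11:619  12:150  13:158  14:472  15:519
  16:1136  17:389  18:126  19:853  20:331
Giant step factor: 1267^(-21) ≡ 950 (mod 1637).
Scan 1406·950^i mod 1637 for i = 0, 1, …:
  i=0: 1406   i=1: 1545   i=2: 998   i=3: 277
  i=4: 1230   i=5: 1319   i=6: 745   i=7: 566
  i=8: 764   i=9: 609     …   i=13: 1073
  i=14: 1136
Match at i=14, j=16: x = 14·21 + 16 = 310.

310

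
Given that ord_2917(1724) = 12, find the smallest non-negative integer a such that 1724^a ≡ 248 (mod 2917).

Successive powers of 1724 modulo 2917:
  1724^0=1  1724^1=1724  1724^2=2670  1724^3=54  1724^4=2669  1724^5=1247
  1724^6=2916  1724^7=1193  1724^8=247  1724^9=2863  1724^10=248
So 1724^10 ≡ 248 (mod 2917), giving a = 10.

10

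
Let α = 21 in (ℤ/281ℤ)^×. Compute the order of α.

280

The order of 21 must divide p − 1 = 280 = 2^3 · 5 · 7.
Divisors: 1, 2, 4, 5, 7, 8, 10, 14, 20, 28, 35, 40, 56, 70, 140, 280.
Check each in increasing order: 21^1 ≡ 21;  21^2 ≡ 160;  21^4 ≡ 29;  21^5 ≡ 47;  21^7 ≡ 214;  21^8 ≡ 279;  21^10 ≡ 242;  21^14 ≡ 274;  21^20 ≡ 116;  21^28 ≡ 49;  21^35 ≡ 89;  21^40 ≡ 249;  21^56 ≡ 153;  21^70 ≡ 53;  21^140 ≡ 280;  21^280 ≡ 1.
Smallest exponent giving 1 is 280.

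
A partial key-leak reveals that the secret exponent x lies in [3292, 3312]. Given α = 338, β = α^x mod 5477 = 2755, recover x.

Compute 338^3292 mod 5477 = 1361, then multiply by 338 repeatedly:
  338^3292=1361  338^3293=5427  338^3294=5008  338^3295=311  338^3296=1055
  338^3297=585  338^3298=558  338^3299=2386  338^3300=1349  338^3301=1371
  338^3302=3330  338^3303=2755
Found 2755 at exponent 3303.

3303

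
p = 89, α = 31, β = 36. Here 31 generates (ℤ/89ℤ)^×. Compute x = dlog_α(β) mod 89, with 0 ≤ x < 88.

38

Baby-step giant-step with m = ceil(sqrt(88)) = 10.
Baby table (31^j mod 89 for j=0..9):
  0:1  1:31  2:71  3:65  4:57  5:76  6:42  7:56
  8:45  9:60
Giant step factor: 31^(-10) ≡ 79 (mod 89).
Scan 36·79^i mod 89 for i = 0, 1, …:
  i=0: 36   i=1: 85   i=2: 40   i=3: 45
Match at i=3, j=8: x = 3·10 + 8 = 38.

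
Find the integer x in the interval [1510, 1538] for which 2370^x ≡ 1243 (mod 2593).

1510

Compute 2370^1510 mod 2593 = 1243, then multiply by 2370 repeatedly:
  2370^1510=1243
Found 1243 at exponent 1510.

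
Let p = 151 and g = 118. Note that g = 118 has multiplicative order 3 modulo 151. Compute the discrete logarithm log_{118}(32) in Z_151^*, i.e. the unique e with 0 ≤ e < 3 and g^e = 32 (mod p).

2

Successive powers of 118 modulo 151:
  118^0=1  118^1=118  118^2=32
So 118^2 ≡ 32 (mod 151), giving e = 2.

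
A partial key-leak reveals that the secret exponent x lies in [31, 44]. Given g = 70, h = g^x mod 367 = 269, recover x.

31

Compute 70^31 mod 367 = 269, then multiply by 70 repeatedly:
  70^31=269
Found 269 at exponent 31.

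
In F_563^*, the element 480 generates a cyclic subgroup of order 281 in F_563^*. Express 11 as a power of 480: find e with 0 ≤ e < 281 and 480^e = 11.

51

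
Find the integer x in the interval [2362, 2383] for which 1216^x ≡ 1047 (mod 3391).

Compute 1216^2362 mod 3391 = 1047, then multiply by 1216 repeatedly:
  1216^2362=1047
Found 1047 at exponent 2362.

2362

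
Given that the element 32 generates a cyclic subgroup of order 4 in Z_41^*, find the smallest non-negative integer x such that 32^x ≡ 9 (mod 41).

Successive powers of 32 modulo 41:
  32^0=1  32^1=32  32^2=40  32^3=9
So 32^3 ≡ 9 (mod 41), giving x = 3.

3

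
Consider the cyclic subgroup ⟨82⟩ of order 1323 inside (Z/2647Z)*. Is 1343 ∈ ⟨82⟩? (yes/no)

1343 ∈ ⟨82⟩ iff 1343^1323 ≡ 1 (mod 2647), since |⟨82⟩| = 1323.
1343^1323 mod 2647 = 1.
Since 1 = 1, 1343 lies in the subgroup.

yes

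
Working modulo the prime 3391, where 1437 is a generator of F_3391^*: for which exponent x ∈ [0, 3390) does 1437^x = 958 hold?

1878

Baby-step giant-step with m = ceil(sqrt(3390)) = 59.
Baby table (1437^j mod 3391 for j=0..58):
  0:1  1:1437  2:3241  3:1474  4:2154  5:2706  6:2436  7:1020
  8:828  9:2986  10:1267  11:3103  12:3237  13:2508  14:2754  15:201
  16:602  17:369  18:1257  19:2297  20:1346  21:1332  22:1560  23:269
  24:3370  25:342  26:3150  27:2956  28:2240  29:821  30:3100  31:2317
  32:2958  33:1723  34:521  35:2657  36:3234  37:1588  38:3204  39:2561
  40:922  41:2424  42:731  43:2628  44:2253  45:2547  46:1150  47:1133
  48:441  49:2991  50:1670  51:2353  52:434  53:3105  54:2720  55:2208
  56:2311  57:1118  58:2623
Giant step factor: 1437^(-59) ≡ 2546 (mod 3391).
Scan 958·2546^i mod 3391 for i = 0, 1, …:
  i=0: 958   i=1: 939   i=2: 39   i=3: 955
  i=4: 83   i=5: 1076   i=6: 2959   i=7: 2203
  i=8: 124   i=9: 341     …   i=30: 2629
  i=31: 2991
Match at i=31, j=49: x = 31·59 + 49 = 1878.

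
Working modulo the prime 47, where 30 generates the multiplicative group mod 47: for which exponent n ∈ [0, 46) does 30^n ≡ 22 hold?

3

Successive powers of 30 modulo 47:
  30^0=1  30^1=30  30^2=7  30^3=22
So 30^3 ≡ 22 (mod 47), giving n = 3.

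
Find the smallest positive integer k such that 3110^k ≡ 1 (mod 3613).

The order of 3110 must divide p − 1 = 3612 = 2^2 · 3 · 7 · 43.
Divisors: 1, 2, 3, 4, 6, 7, 12, 14, 21, 28, 42, 43, 84, 86, 129, 172, 258, 301, 516, 602, 903, 1204, 1806, 3612.
Check each in increasing order: 3110^1 ≡ 3110;  3110^2 ≡ 99;  3110^3 ≡ 785;  3110^4 ≡ 2575;  3110^6 ≡ 2015;  3110^7 ≡ 1708;  3110^12 ≡ 2826;  3110^14 ≡ 1573;  3110^21 ≡ 2225;  3110^28 ≡ 3037;  3110^42 ≡ 815;  3110^43 ≡ 1937;  3110^84 ≡ 3046;  3110^86 ≡ 1675;  3110^129 ≡ 1.
Smallest exponent giving 1 is 129.

129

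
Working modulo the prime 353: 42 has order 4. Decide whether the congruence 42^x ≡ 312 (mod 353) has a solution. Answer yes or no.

no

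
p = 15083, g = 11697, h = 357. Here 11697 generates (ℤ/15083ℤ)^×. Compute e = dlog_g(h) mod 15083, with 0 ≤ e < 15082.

2792

Baby-step giant-step with m = ceil(sqrt(15082)) = 123.
Baby table (11697^j mod 15083 for j=0..122):
  0:1  1:11697  2:1916  3:13197  4:5887  5:6344  6:12491  7:13289
  8:11118  9:1620  10:4892  11:11905  12:6529  13:4484  14:5757  15:9117
  16:4739  17:2058  18:15041  19:6465  20:10026  21:3797  22:9157  23:5046
  24:3283  25:15016  26:617  27:7375  28:5698  29:12812  30:12359  31:7751
  32:14617  33:9244  34:12124  35:4062  36:1764  37:15047  38:1232  39:6439
  40:7564  41:14313  42:12944  43:2814  44:4252  45:6993  46:2012  47:4884
  48:8827  49:6284  50:4489  51:3910  52:3614  53:10392  54:1327  55:1512
  56:8588  57:1056  58:14138  59:2174  60:14423  61:2476  62:2412  63:7954
  64:5994  65:6034  66:6341  67:7566  68:7541  69:1693  70:14125  71:943
  72:4598  73:11911  74:1296  75:897  76:9524  77:14273  78:12637  79:1589
  80:4277  81:12841  82:4663  83:2983  84:5172  85:14054  86:21  87:4309
  88:10070  89:5643  90:2963  91:12560  92:5900  93:7575  94:7233  95:3854
  96:12234  97:8677  98:1362  99:3666  100:233  101:10461  102:9021  103:13052
  104:14201  105:18  106:14467  107:4322  108:11301  109:385  110:8611  111:13676
  112:12957  113:4045  114:14077  115:12641  116:3128  117:11941  118:5297  119:13128
  120:13276  121:9887  122:6878
Giant step factor: 11697^(-123) ≡ 2853 (mod 15083).
Scan 357·2853^i mod 15083 for i = 0, 1, …:
  i=0: 357   i=1: 7960   i=2: 9965   i=3: 13773
  i=4: 3154   i=5: 8894   i=6: 4976   i=7: 3425
  i=8: 12824   i=9: 10597     …   i=21: 14290
  i=22: 21
Match at i=22, j=86: e = 22·123 + 86 = 2792.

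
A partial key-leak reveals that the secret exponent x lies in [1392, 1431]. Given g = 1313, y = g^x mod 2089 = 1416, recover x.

1403

Compute 1313^1392 mod 2089 = 1262, then multiply by 1313 repeatedly:
  1313^1392=1262  1313^1393=429  1313^1394=1336  1313^1395=1497  1313^1396=1901
  1313^1397=1747  1313^1398=89  1313^1399=1962  1313^1400=369  1313^1401=1938
  1313^1402=192  1313^1403=1416
Found 1416 at exponent 1403.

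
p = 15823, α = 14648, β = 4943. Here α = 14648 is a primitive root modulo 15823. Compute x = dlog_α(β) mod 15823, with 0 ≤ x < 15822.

2132

Baby-step giant-step with m = ceil(sqrt(15822)) = 126.
Baby table (14648^j mod 15823 for j=0..125):
  0:1  1:14648  2:4024  3:2877  4:5647  5:10435  6:1700  7:12021
  8:5264  9:1593  10:11162  11:1917  12:10214  13:8207  14:8805  15:2367
  16:3623  17:15185  18:5969  19:11837  20:15765  21:4858  22:3953  23:7187
  24:4757  25:11867  26:12161  27:14817  28:11148  29:2544  30:1347  31:15398
  32:8862  33:14507  34:11469  35:5121  36:11388  37:5358  38:1904  39:9666
  40:3364  41:3050  42:8071  43:10375  44:8908  45:7926  46:6697  47:10879
  48:2159  49:10678  50:989  51:8827  52:8163  53:13036  54:15187  55:3619
  56:4062  57:5696  58:329  59:9000  60:10587  61:12976  62:6572  63:15347
  64:5495  65:14982  66:7149  67:1938  68:1362  69:13596  70:5930  71:10193
  72:1236  73:3416  74:5242  75:11620  76:1749  77:1915  78:12564  79:159
  80:3051  81:6896  82:14399  83:11785  84:13573  85:1309  86:12579  87:14180
  88:119  89:2582  90:4166  91:10080  92:7427  93:7571  94:12424  95:6429
  96:9319  97:15514  98:14969  99:6601  100:12918  101:11430  102:3477  103:12682
  104:3916  105:3193  106:14099  107:356  108:8921  109:8474  110:11540  111:811
  112:12278  113:3926  114:7266  115:6870  116:13303  117:2099  118:2063  119:12717
  120:10260  121:1626  122:4033  123:8125  124:10217  125:4682
Giant step factor: 14648^(-126) ≡ 6559 (mod 15823).
Scan 4943·6559^i mod 15823 for i = 0, 1, …:
  i=0: 4943   i=1: 15633   i=2: 3807   i=3: 1419
  i=4: 3297   i=5: 10805   i=6: 14601   i=7: 7163
  i=8: 3630   i=9: 11378     …   i=15: 1435
  i=16: 13303
Match at i=16, j=116: x = 16·126 + 116 = 2132.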